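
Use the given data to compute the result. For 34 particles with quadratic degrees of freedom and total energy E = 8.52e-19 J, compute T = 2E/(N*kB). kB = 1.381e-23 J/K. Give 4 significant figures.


Step 1: Numerator = 2*E = 2*8.52e-19 = 1.704e-18 J
Step 2: Denominator = N*kB = 34*1.381e-23 = 4.695e-22
Step 3: T = 1.704e-18 / 4.695e-22 = 3629 K

3629


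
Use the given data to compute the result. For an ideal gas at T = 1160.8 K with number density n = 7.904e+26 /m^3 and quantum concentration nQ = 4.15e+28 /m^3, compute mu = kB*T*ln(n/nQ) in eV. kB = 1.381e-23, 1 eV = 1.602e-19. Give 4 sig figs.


Step 1: n/nQ = 7.904e+26/4.15e+28 = 0.01905
Step 2: ln(n/nQ) = -3.961
Step 3: mu = kB*T*ln(n/nQ) = 1.603e-20*-3.961 = -6.35e-20 J
Step 4: Convert to eV: -6.35e-20/1.602e-19 = -0.3964 eV

-0.3964


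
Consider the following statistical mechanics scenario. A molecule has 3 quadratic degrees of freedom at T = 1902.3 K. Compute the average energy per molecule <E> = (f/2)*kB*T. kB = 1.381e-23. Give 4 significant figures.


Step 1: f/2 = 3/2 = 1.5
Step 2: kB*T = 1.381e-23 * 1902.3 = 2.627e-20
Step 3: <E> = 1.5 * 2.627e-20 = 3.941e-20 J

3.941e-20


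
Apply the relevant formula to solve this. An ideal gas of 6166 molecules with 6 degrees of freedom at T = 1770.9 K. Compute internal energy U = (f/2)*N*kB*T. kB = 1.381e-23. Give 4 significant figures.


Step 1: f/2 = 6/2 = 3.0
Step 2: N*kB*T = 6166*1.381e-23*1770.9 = 1.508e-16
Step 3: U = 3.0 * 1.508e-16 = 4.524e-16 J

4.524e-16


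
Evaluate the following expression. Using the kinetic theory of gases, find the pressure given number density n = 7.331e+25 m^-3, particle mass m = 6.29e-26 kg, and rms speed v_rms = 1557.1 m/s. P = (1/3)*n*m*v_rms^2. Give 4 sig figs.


Step 1: v_rms^2 = 1557.1^2 = 2.425e+06
Step 2: n*m = 7.331e+25*6.29e-26 = 4.611
Step 3: P = (1/3)*4.611*2.425e+06 = 3.727e+06 Pa

3.727e+06


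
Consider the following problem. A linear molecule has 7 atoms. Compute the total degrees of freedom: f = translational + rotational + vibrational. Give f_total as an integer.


Step 1: Translational DOF = 3
Step 2: Rotational DOF (linear) = 2
Step 3: Vibrational DOF = 3*7 - 5 = 16
Step 4: Total = 3 + 2 + 16 = 21

21


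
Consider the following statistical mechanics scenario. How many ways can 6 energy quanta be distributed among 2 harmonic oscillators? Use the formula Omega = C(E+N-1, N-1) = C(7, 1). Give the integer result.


Step 1: Use binomial coefficient C(7, 1)
Step 2: Numerator = 7! / 6!
Step 3: Denominator = 1!
Step 4: Omega = 7

7


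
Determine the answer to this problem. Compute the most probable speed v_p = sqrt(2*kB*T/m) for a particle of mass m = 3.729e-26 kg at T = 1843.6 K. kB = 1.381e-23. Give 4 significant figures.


Step 1: Numerator = 2*kB*T = 2*1.381e-23*1843.6 = 5.092e-20
Step 2: Ratio = 5.092e-20 / 3.729e-26 = 1.366e+06
Step 3: v_p = sqrt(1.366e+06) = 1169 m/s

1169


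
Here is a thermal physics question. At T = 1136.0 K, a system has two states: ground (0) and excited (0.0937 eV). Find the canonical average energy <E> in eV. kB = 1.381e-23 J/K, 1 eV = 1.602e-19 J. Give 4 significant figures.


Step 1: beta*E = 0.0937*1.602e-19/(1.381e-23*1136.0) = 0.9568
Step 2: exp(-beta*E) = 0.3841
Step 3: <E> = 0.0937*0.3841/(1+0.3841) = 0.026 eV

0.026


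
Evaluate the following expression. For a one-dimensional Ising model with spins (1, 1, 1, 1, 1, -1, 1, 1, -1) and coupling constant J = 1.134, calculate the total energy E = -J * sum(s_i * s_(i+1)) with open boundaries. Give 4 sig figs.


Step 1: Nearest-neighbor products: 1, 1, 1, 1, -1, -1, 1, -1
Step 2: Sum of products = 2
Step 3: E = -1.134 * 2 = -2.268

-2.268


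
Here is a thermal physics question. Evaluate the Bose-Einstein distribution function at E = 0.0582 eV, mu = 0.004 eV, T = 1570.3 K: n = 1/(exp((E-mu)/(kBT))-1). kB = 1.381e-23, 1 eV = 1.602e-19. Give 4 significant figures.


Step 1: (E - mu) = 0.0542 eV
Step 2: x = (E-mu)*eV/(kB*T) = 0.0542*1.602e-19/(1.381e-23*1570.3) = 0.4004
Step 3: exp(x) = 1.492
Step 4: n = 1/(exp(x)-1) = 2.031

2.031


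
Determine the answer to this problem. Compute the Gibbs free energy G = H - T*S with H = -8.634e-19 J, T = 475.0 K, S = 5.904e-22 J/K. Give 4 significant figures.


Step 1: T*S = 475.0 * 5.904e-22 = 2.804e-19 J
Step 2: G = H - T*S = -8.634e-19 - 2.804e-19
Step 3: G = -1.144e-18 J

-1.144e-18


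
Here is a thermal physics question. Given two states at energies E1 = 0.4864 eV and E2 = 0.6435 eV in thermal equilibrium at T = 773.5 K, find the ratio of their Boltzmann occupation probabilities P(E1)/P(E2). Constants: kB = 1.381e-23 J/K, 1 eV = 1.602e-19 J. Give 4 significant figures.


Step 1: Compute energy difference dE = E1 - E2 = 0.4864 - 0.6435 = -0.1571 eV
Step 2: Convert to Joules: dE_J = -0.1571 * 1.602e-19 = -2.517e-20 J
Step 3: Compute exponent = -dE_J / (kB * T) = -(-2.517e-20) / (1.381e-23 * 773.5) = 2.356
Step 4: P(E1)/P(E2) = exp(2.356) = 10.55

10.55


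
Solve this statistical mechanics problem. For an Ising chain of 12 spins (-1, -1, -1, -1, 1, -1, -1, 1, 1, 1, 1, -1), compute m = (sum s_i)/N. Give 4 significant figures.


Step 1: Count up spins (+1): 5, down spins (-1): 7
Step 2: Total magnetization M = 5 - 7 = -2
Step 3: m = M/N = -2/12 = -0.1667

-0.1667


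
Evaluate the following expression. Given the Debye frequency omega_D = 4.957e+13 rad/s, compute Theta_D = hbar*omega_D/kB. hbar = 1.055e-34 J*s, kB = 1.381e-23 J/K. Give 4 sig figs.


Step 1: hbar*omega_D = 1.055e-34 * 4.957e+13 = 5.23e-21 J
Step 2: Theta_D = 5.23e-21 / 1.381e-23
Step 3: Theta_D = 378.7 K

378.7


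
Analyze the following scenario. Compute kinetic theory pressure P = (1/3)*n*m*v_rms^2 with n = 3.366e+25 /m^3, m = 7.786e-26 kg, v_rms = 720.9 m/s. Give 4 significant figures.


Step 1: v_rms^2 = 720.9^2 = 5.197e+05
Step 2: n*m = 3.366e+25*7.786e-26 = 2.621
Step 3: P = (1/3)*2.621*5.197e+05 = 4.54e+05 Pa

4.54e+05


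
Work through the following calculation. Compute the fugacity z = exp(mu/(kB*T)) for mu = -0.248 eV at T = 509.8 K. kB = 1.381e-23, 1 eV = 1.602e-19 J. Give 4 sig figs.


Step 1: Convert mu to Joules: -0.248*1.602e-19 = -3.973e-20 J
Step 2: kB*T = 1.381e-23*509.8 = 7.04e-21 J
Step 3: mu/(kB*T) = -5.643
Step 4: z = exp(-5.643) = 0.003542

0.003542


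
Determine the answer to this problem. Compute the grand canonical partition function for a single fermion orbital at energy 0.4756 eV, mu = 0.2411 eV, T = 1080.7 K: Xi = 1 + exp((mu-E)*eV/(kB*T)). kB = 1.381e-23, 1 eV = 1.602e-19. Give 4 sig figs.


Step 1: (mu - E) = 0.2411 - 0.4756 = -0.2345 eV
Step 2: x = (mu-E)*eV/(kB*T) = -0.2345*1.602e-19/(1.381e-23*1080.7) = -2.517
Step 3: exp(x) = 0.08069
Step 4: Xi = 1 + 0.08069 = 1.081

1.081


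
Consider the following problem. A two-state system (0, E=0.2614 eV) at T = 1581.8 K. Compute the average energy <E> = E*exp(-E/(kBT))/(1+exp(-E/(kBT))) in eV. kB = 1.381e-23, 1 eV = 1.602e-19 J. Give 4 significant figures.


Step 1: beta*E = 0.2614*1.602e-19/(1.381e-23*1581.8) = 1.917
Step 2: exp(-beta*E) = 0.147
Step 3: <E> = 0.2614*0.147/(1+0.147) = 0.03351 eV

0.03351


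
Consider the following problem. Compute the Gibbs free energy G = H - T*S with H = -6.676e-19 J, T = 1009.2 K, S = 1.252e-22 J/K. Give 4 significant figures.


Step 1: T*S = 1009.2 * 1.252e-22 = 1.264e-19 J
Step 2: G = H - T*S = -6.676e-19 - 1.264e-19
Step 3: G = -7.94e-19 J

-7.94e-19


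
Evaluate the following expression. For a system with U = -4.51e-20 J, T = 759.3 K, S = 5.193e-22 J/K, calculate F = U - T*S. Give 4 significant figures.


Step 1: T*S = 759.3 * 5.193e-22 = 3.943e-19 J
Step 2: F = U - T*S = -4.51e-20 - 3.943e-19
Step 3: F = -4.394e-19 J

-4.394e-19


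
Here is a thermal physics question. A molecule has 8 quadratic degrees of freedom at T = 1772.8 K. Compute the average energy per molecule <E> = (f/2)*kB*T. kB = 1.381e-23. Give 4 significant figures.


Step 1: f/2 = 8/2 = 4
Step 2: kB*T = 1.381e-23 * 1772.8 = 2.448e-20
Step 3: <E> = 4 * 2.448e-20 = 9.793e-20 J

9.793e-20


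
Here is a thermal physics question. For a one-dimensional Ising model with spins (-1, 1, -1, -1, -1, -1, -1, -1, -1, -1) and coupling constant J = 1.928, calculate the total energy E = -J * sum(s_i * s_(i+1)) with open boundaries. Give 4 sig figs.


Step 1: Nearest-neighbor products: -1, -1, 1, 1, 1, 1, 1, 1, 1
Step 2: Sum of products = 5
Step 3: E = -1.928 * 5 = -9.64

-9.64


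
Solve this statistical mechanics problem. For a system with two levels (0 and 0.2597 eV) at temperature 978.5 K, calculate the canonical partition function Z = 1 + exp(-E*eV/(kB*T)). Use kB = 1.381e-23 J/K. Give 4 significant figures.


Step 1: Compute beta*E = E*eV/(kB*T) = 0.2597*1.602e-19/(1.381e-23*978.5) = 3.079
Step 2: exp(-beta*E) = exp(-3.079) = 0.04601
Step 3: Z = 1 + 0.04601 = 1.046

1.046


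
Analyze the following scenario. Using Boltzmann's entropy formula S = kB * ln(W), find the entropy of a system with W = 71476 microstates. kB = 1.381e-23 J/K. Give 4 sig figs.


Step 1: ln(W) = ln(71476) = 11.18
Step 2: S = kB * ln(W) = 1.381e-23 * 11.18
Step 3: S = 1.544e-22 J/K

1.544e-22


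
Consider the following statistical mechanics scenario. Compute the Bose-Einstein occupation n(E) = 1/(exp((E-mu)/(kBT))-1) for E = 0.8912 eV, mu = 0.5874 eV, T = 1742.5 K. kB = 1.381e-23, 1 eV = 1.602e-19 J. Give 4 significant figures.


Step 1: (E - mu) = 0.3038 eV
Step 2: x = (E-mu)*eV/(kB*T) = 0.3038*1.602e-19/(1.381e-23*1742.5) = 2.022
Step 3: exp(x) = 7.557
Step 4: n = 1/(exp(x)-1) = 0.1525

0.1525


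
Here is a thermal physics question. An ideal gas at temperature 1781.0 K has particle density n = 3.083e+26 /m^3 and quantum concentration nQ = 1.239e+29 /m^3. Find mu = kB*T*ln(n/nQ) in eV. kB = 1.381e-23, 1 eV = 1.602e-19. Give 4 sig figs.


Step 1: n/nQ = 3.083e+26/1.239e+29 = 0.002488
Step 2: ln(n/nQ) = -5.996
Step 3: mu = kB*T*ln(n/nQ) = 2.46e-20*-5.996 = -1.475e-19 J
Step 4: Convert to eV: -1.475e-19/1.602e-19 = -0.9206 eV

-0.9206


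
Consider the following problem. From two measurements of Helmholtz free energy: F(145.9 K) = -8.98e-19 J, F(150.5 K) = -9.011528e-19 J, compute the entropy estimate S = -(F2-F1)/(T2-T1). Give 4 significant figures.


Step 1: dF = F2 - F1 = -9.011528e-19 - (-8.98e-19) = -3.1528e-21 J
Step 2: dT = T2 - T1 = 150.5 - 145.9 = 4.6 K
Step 3: S = -dF/dT = -(-3.1528e-21)/4.6 = 6.854e-22 J/K

6.854e-22


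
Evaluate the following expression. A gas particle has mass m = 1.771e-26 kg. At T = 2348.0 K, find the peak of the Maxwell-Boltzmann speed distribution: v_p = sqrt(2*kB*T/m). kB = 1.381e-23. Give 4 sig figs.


Step 1: Numerator = 2*kB*T = 2*1.381e-23*2348.0 = 6.485e-20
Step 2: Ratio = 6.485e-20 / 1.771e-26 = 3.662e+06
Step 3: v_p = sqrt(3.662e+06) = 1914 m/s

1914


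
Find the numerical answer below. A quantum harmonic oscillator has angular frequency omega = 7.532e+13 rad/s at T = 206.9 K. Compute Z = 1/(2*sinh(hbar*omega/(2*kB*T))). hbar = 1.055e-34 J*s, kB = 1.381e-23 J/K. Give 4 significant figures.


Step 1: Compute x = hbar*omega/(kB*T) = 1.055e-34*7.532e+13/(1.381e-23*206.9) = 2.781
Step 2: x/2 = 1.391
Step 3: sinh(x/2) = 1.884
Step 4: Z = 1/(2*1.884) = 0.2654

0.2654


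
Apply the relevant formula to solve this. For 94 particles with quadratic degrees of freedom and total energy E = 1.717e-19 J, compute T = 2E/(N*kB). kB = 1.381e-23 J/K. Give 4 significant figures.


Step 1: Numerator = 2*E = 2*1.717e-19 = 3.434e-19 J
Step 2: Denominator = N*kB = 94*1.381e-23 = 1.298e-21
Step 3: T = 3.434e-19 / 1.298e-21 = 264.5 K

264.5


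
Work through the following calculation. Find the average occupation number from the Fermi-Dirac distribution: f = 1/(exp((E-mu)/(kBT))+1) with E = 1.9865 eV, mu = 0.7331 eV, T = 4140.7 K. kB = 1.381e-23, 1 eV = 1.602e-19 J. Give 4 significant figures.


Step 1: (E - mu) = 1.9865 - 0.7331 = 1.253 eV
Step 2: Convert: (E-mu)*eV = 2.008e-19 J
Step 3: x = (E-mu)*eV/(kB*T) = 3.511
Step 4: f = 1/(exp(3.511)+1) = 0.02899

0.02899


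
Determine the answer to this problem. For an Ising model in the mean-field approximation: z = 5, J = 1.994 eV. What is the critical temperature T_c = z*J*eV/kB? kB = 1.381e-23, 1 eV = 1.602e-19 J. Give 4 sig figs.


Step 1: z*J = 5*1.994 = 9.97 eV
Step 2: Convert to Joules: 9.97*1.602e-19 = 1.597e-18 J
Step 3: T_c = 1.597e-18 / 1.381e-23 = 1.157e+05 K

1.157e+05


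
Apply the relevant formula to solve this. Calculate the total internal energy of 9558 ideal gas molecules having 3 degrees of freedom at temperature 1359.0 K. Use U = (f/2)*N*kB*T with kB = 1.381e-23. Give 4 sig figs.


Step 1: f/2 = 3/2 = 1.5
Step 2: N*kB*T = 9558*1.381e-23*1359.0 = 1.794e-16
Step 3: U = 1.5 * 1.794e-16 = 2.691e-16 J

2.691e-16


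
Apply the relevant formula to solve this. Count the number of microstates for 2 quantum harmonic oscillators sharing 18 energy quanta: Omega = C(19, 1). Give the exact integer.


Step 1: Use binomial coefficient C(19, 1)
Step 2: Numerator = 19! / 18!
Step 3: Denominator = 1!
Step 4: Omega = 19

19


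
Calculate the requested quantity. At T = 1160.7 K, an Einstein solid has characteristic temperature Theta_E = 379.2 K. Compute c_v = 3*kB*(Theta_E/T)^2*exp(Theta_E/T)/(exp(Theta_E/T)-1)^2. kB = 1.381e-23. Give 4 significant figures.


Step 1: x = Theta_E/T = 379.2/1160.7 = 0.3267
Step 2: x^2 = 0.1067
Step 3: exp(x) = 1.386
Step 4: c_v = 3*1.381e-23*0.1067*1.386/(1.386-1)^2 = 4.106e-23

4.106e-23


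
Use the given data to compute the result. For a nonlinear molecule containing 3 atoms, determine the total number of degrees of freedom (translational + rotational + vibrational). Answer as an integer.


Step 1: Translational DOF = 3
Step 2: Rotational DOF (nonlinear) = 3
Step 3: Vibrational DOF = 3*3 - 6 = 3
Step 4: Total = 3 + 3 + 3 = 9

9


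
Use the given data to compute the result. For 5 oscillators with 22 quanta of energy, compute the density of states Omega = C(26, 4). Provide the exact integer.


Step 1: Use binomial coefficient C(26, 4)
Step 2: Numerator = 26! / 22!
Step 3: Denominator = 4!
Step 4: Omega = 14950

14950


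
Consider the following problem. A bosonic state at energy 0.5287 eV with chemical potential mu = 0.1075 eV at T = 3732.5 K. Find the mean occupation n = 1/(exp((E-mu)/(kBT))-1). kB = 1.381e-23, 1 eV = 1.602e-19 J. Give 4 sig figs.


Step 1: (E - mu) = 0.4212 eV
Step 2: x = (E-mu)*eV/(kB*T) = 0.4212*1.602e-19/(1.381e-23*3732.5) = 1.309
Step 3: exp(x) = 3.703
Step 4: n = 1/(exp(x)-1) = 0.37

0.37


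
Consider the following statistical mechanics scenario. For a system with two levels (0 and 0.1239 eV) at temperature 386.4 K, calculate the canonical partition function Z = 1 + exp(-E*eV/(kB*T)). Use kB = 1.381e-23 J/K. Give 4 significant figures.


Step 1: Compute beta*E = E*eV/(kB*T) = 0.1239*1.602e-19/(1.381e-23*386.4) = 3.72
Step 2: exp(-beta*E) = exp(-3.72) = 0.02424
Step 3: Z = 1 + 0.02424 = 1.024

1.024


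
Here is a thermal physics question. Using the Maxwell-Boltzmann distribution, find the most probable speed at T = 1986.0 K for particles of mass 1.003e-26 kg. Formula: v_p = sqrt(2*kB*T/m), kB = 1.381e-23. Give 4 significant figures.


Step 1: Numerator = 2*kB*T = 2*1.381e-23*1986.0 = 5.485e-20
Step 2: Ratio = 5.485e-20 / 1.003e-26 = 5.469e+06
Step 3: v_p = sqrt(5.469e+06) = 2339 m/s

2339


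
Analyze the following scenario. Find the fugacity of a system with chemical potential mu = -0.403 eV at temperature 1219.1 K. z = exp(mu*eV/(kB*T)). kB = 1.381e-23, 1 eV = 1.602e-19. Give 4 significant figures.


Step 1: Convert mu to Joules: -0.403*1.602e-19 = -6.456e-20 J
Step 2: kB*T = 1.381e-23*1219.1 = 1.684e-20 J
Step 3: mu/(kB*T) = -3.835
Step 4: z = exp(-3.835) = 0.02161

0.02161


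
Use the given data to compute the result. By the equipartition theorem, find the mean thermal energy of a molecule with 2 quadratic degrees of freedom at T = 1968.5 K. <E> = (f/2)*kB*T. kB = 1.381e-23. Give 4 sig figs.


Step 1: f/2 = 2/2 = 1
Step 2: kB*T = 1.381e-23 * 1968.5 = 2.718e-20
Step 3: <E> = 1 * 2.718e-20 = 2.718e-20 J

2.718e-20


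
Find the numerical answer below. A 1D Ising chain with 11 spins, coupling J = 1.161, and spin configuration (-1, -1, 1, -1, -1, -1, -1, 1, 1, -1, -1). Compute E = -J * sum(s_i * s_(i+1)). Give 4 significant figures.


Step 1: Nearest-neighbor products: 1, -1, -1, 1, 1, 1, -1, 1, -1, 1
Step 2: Sum of products = 2
Step 3: E = -1.161 * 2 = -2.322

-2.322


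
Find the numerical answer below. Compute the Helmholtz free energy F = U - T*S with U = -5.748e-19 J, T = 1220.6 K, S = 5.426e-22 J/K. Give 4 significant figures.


Step 1: T*S = 1220.6 * 5.426e-22 = 6.623e-19 J
Step 2: F = U - T*S = -5.748e-19 - 6.623e-19
Step 3: F = -1.237e-18 J

-1.237e-18


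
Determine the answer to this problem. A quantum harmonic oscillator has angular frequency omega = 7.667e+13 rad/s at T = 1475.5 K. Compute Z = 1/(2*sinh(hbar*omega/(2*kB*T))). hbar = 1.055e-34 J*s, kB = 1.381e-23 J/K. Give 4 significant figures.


Step 1: Compute x = hbar*omega/(kB*T) = 1.055e-34*7.667e+13/(1.381e-23*1475.5) = 0.397
Step 2: x/2 = 0.1985
Step 3: sinh(x/2) = 0.1998
Step 4: Z = 1/(2*0.1998) = 2.503

2.503


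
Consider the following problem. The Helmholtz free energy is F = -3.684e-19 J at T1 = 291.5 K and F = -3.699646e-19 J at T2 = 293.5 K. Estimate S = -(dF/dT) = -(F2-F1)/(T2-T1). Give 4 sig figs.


Step 1: dF = F2 - F1 = -3.699646e-19 - (-3.684e-19) = -1.5646e-21 J
Step 2: dT = T2 - T1 = 293.5 - 291.5 = 2 K
Step 3: S = -dF/dT = -(-1.5646e-21)/2 = 7.823e-22 J/K

7.823e-22


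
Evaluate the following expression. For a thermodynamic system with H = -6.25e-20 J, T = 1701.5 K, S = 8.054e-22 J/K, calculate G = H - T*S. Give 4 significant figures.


Step 1: T*S = 1701.5 * 8.054e-22 = 1.37e-18 J
Step 2: G = H - T*S = -6.25e-20 - 1.37e-18
Step 3: G = -1.433e-18 J

-1.433e-18


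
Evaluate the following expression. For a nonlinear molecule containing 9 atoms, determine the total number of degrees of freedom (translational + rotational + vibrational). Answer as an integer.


Step 1: Translational DOF = 3
Step 2: Rotational DOF (nonlinear) = 3
Step 3: Vibrational DOF = 3*9 - 6 = 21
Step 4: Total = 3 + 3 + 21 = 27

27


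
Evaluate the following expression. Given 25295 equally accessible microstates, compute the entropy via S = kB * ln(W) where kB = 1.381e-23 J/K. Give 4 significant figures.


Step 1: ln(W) = ln(25295) = 10.14
Step 2: S = kB * ln(W) = 1.381e-23 * 10.14
Step 3: S = 1.4e-22 J/K

1.4e-22


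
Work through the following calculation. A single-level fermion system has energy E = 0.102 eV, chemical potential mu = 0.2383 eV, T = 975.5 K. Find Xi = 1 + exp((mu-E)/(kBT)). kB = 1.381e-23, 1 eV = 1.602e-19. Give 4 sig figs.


Step 1: (mu - E) = 0.2383 - 0.102 = 0.1363 eV
Step 2: x = (mu-E)*eV/(kB*T) = 0.1363*1.602e-19/(1.381e-23*975.5) = 1.621
Step 3: exp(x) = 5.057
Step 4: Xi = 1 + 5.057 = 6.057

6.057


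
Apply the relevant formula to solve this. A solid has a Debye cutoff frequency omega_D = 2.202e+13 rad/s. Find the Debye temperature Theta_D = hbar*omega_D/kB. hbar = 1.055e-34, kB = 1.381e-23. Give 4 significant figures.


Step 1: hbar*omega_D = 1.055e-34 * 2.202e+13 = 2.323e-21 J
Step 2: Theta_D = 2.323e-21 / 1.381e-23
Step 3: Theta_D = 168.2 K

168.2


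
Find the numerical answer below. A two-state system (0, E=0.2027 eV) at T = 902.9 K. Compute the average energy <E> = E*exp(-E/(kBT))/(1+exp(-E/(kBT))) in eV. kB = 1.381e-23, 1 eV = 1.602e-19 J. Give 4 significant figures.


Step 1: beta*E = 0.2027*1.602e-19/(1.381e-23*902.9) = 2.604
Step 2: exp(-beta*E) = 0.07396
Step 3: <E> = 0.2027*0.07396/(1+0.07396) = 0.01396 eV

0.01396


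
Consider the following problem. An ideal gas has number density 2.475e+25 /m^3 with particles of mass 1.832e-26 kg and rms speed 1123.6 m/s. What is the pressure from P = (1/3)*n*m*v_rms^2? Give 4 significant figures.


Step 1: v_rms^2 = 1123.6^2 = 1.262e+06
Step 2: n*m = 2.475e+25*1.832e-26 = 0.4534
Step 3: P = (1/3)*0.4534*1.262e+06 = 1.908e+05 Pa

1.908e+05


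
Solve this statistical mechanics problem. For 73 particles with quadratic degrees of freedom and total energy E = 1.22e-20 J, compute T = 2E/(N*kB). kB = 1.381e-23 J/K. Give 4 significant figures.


Step 1: Numerator = 2*E = 2*1.22e-20 = 2.44e-20 J
Step 2: Denominator = N*kB = 73*1.381e-23 = 1.008e-21
Step 3: T = 2.44e-20 / 1.008e-21 = 24.2 K

24.2


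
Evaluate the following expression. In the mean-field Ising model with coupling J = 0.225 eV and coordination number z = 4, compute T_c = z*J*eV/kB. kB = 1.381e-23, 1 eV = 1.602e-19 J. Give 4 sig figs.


Step 1: z*J = 4*0.225 = 0.9 eV
Step 2: Convert to Joules: 0.9*1.602e-19 = 1.442e-19 J
Step 3: T_c = 1.442e-19 / 1.381e-23 = 1.044e+04 K

1.044e+04


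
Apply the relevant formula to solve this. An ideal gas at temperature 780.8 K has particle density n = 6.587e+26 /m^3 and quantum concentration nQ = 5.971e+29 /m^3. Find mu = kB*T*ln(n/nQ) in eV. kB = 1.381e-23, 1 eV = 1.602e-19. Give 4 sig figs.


Step 1: n/nQ = 6.587e+26/5.971e+29 = 0.001103
Step 2: ln(n/nQ) = -6.81
Step 3: mu = kB*T*ln(n/nQ) = 1.078e-20*-6.81 = -7.343e-20 J
Step 4: Convert to eV: -7.343e-20/1.602e-19 = -0.4583 eV

-0.4583


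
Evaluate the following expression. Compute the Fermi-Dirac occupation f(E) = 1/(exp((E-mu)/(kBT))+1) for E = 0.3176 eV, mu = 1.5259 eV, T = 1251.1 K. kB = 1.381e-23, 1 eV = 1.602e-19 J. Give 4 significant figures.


Step 1: (E - mu) = 0.3176 - 1.5259 = -1.208 eV
Step 2: Convert: (E-mu)*eV = -1.936e-19 J
Step 3: x = (E-mu)*eV/(kB*T) = -11.2
Step 4: f = 1/(exp(-11.2)+1) = 1

1


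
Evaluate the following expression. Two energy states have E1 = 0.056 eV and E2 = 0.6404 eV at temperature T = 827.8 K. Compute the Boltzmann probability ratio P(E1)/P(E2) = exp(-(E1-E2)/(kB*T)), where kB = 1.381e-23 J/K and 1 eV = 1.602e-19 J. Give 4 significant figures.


Step 1: Compute energy difference dE = E1 - E2 = 0.056 - 0.6404 = -0.5844 eV
Step 2: Convert to Joules: dE_J = -0.5844 * 1.602e-19 = -9.362e-20 J
Step 3: Compute exponent = -dE_J / (kB * T) = -(-9.362e-20) / (1.381e-23 * 827.8) = 8.189
Step 4: P(E1)/P(E2) = exp(8.189) = 3603

3603


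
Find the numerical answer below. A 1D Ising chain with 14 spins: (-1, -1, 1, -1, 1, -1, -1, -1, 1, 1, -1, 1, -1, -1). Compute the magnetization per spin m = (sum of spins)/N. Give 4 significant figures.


Step 1: Count up spins (+1): 5, down spins (-1): 9
Step 2: Total magnetization M = 5 - 9 = -4
Step 3: m = M/N = -4/14 = -0.2857

-0.2857


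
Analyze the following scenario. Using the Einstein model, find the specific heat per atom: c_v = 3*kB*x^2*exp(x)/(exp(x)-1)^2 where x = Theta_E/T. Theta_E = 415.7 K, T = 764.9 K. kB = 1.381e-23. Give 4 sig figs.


Step 1: x = Theta_E/T = 415.7/764.9 = 0.5435
Step 2: x^2 = 0.2954
Step 3: exp(x) = 1.722
Step 4: c_v = 3*1.381e-23*0.2954*1.722/(1.722-1)^2 = 4.043e-23

4.043e-23


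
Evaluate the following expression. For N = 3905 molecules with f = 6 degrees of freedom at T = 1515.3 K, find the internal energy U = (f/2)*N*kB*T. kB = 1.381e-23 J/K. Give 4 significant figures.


Step 1: f/2 = 6/2 = 3.0
Step 2: N*kB*T = 3905*1.381e-23*1515.3 = 8.172e-17
Step 3: U = 3.0 * 8.172e-17 = 2.452e-16 J

2.452e-16


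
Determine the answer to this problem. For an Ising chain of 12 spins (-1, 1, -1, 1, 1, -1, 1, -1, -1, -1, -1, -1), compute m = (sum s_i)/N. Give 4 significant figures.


Step 1: Count up spins (+1): 4, down spins (-1): 8
Step 2: Total magnetization M = 4 - 8 = -4
Step 3: m = M/N = -4/12 = -0.3333

-0.3333


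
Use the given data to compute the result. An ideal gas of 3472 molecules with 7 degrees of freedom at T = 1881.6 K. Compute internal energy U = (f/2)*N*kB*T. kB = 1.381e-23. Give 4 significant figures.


Step 1: f/2 = 7/2 = 3.5
Step 2: N*kB*T = 3472*1.381e-23*1881.6 = 9.022e-17
Step 3: U = 3.5 * 9.022e-17 = 3.158e-16 J

3.158e-16


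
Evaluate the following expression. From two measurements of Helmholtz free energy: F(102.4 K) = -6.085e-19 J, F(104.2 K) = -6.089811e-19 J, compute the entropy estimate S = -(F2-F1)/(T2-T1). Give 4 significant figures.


Step 1: dF = F2 - F1 = -6.089811e-19 - (-6.085e-19) = -4.811e-22 J
Step 2: dT = T2 - T1 = 104.2 - 102.4 = 1.8 K
Step 3: S = -dF/dT = -(-4.811e-22)/1.8 = 2.673e-22 J/K

2.673e-22


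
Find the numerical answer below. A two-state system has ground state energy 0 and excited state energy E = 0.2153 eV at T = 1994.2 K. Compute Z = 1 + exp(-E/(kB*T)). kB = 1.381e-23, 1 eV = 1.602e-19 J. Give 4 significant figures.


Step 1: Compute beta*E = E*eV/(kB*T) = 0.2153*1.602e-19/(1.381e-23*1994.2) = 1.252
Step 2: exp(-beta*E) = exp(-1.252) = 0.2858
Step 3: Z = 1 + 0.2858 = 1.286

1.286


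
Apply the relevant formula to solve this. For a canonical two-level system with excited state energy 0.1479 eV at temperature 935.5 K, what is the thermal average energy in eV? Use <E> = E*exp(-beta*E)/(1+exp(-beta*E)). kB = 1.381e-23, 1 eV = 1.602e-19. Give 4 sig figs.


Step 1: beta*E = 0.1479*1.602e-19/(1.381e-23*935.5) = 1.834
Step 2: exp(-beta*E) = 0.1598
Step 3: <E> = 0.1479*0.1598/(1+0.1598) = 0.02038 eV

0.02038


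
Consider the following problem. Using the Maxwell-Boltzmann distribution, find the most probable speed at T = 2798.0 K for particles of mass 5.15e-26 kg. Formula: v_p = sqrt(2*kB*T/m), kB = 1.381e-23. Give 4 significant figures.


Step 1: Numerator = 2*kB*T = 2*1.381e-23*2798.0 = 7.728e-20
Step 2: Ratio = 7.728e-20 / 5.15e-26 = 1.501e+06
Step 3: v_p = sqrt(1.501e+06) = 1225 m/s

1225


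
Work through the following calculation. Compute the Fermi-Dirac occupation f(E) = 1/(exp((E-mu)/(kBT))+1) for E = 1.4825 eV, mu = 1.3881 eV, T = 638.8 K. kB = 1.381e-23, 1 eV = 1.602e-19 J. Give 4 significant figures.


Step 1: (E - mu) = 1.4825 - 1.3881 = 0.0944 eV
Step 2: Convert: (E-mu)*eV = 1.512e-20 J
Step 3: x = (E-mu)*eV/(kB*T) = 1.714
Step 4: f = 1/(exp(1.714)+1) = 0.1526

0.1526


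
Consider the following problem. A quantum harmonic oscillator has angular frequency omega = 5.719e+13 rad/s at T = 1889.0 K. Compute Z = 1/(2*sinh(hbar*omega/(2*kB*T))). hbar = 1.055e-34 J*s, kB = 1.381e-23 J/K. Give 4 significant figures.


Step 1: Compute x = hbar*omega/(kB*T) = 1.055e-34*5.719e+13/(1.381e-23*1889.0) = 0.2313
Step 2: x/2 = 0.1156
Step 3: sinh(x/2) = 0.1159
Step 4: Z = 1/(2*0.1159) = 4.314

4.314


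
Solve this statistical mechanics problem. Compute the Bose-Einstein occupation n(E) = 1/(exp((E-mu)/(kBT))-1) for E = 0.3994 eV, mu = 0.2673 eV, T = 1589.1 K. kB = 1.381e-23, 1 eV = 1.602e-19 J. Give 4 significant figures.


Step 1: (E - mu) = 0.1321 eV
Step 2: x = (E-mu)*eV/(kB*T) = 0.1321*1.602e-19/(1.381e-23*1589.1) = 0.9643
Step 3: exp(x) = 2.623
Step 4: n = 1/(exp(x)-1) = 0.6161

0.6161


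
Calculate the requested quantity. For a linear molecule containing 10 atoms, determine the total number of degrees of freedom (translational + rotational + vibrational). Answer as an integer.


Step 1: Translational DOF = 3
Step 2: Rotational DOF (linear) = 2
Step 3: Vibrational DOF = 3*10 - 5 = 25
Step 4: Total = 3 + 2 + 25 = 30

30


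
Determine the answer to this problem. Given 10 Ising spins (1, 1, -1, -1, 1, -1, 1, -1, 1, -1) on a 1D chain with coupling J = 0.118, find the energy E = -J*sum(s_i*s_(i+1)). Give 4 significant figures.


Step 1: Nearest-neighbor products: 1, -1, 1, -1, -1, -1, -1, -1, -1
Step 2: Sum of products = -5
Step 3: E = -0.118 * -5 = 0.59

0.59


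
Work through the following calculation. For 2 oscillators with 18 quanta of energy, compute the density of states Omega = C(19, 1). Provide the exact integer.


Step 1: Use binomial coefficient C(19, 1)
Step 2: Numerator = 19! / 18!
Step 3: Denominator = 1!
Step 4: Omega = 19

19


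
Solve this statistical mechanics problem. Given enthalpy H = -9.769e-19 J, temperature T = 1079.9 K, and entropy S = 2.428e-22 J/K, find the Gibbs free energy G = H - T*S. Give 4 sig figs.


Step 1: T*S = 1079.9 * 2.428e-22 = 2.622e-19 J
Step 2: G = H - T*S = -9.769e-19 - 2.622e-19
Step 3: G = -1.239e-18 J

-1.239e-18


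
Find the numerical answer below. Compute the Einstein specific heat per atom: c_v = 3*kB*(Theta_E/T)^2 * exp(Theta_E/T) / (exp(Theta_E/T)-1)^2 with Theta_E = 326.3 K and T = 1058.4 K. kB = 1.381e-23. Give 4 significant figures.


Step 1: x = Theta_E/T = 326.3/1058.4 = 0.3083
Step 2: x^2 = 0.09505
Step 3: exp(x) = 1.361
Step 4: c_v = 3*1.381e-23*0.09505*1.361/(1.361-1)^2 = 4.11e-23

4.11e-23


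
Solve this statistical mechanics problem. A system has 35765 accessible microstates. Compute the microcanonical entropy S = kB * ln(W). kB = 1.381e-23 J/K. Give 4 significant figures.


Step 1: ln(W) = ln(35765) = 10.48
Step 2: S = kB * ln(W) = 1.381e-23 * 10.48
Step 3: S = 1.448e-22 J/K

1.448e-22


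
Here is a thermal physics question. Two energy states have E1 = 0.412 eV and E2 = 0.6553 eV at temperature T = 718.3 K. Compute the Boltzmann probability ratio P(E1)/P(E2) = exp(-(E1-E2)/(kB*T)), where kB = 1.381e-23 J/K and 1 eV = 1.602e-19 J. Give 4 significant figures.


Step 1: Compute energy difference dE = E1 - E2 = 0.412 - 0.6553 = -0.2433 eV
Step 2: Convert to Joules: dE_J = -0.2433 * 1.602e-19 = -3.898e-20 J
Step 3: Compute exponent = -dE_J / (kB * T) = -(-3.898e-20) / (1.381e-23 * 718.3) = 3.929
Step 4: P(E1)/P(E2) = exp(3.929) = 50.87

50.87


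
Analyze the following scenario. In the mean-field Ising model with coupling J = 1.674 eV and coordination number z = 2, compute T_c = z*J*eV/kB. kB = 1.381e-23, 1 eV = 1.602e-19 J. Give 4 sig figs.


Step 1: z*J = 2*1.674 = 3.348 eV
Step 2: Convert to Joules: 3.348*1.602e-19 = 5.363e-19 J
Step 3: T_c = 5.363e-19 / 1.381e-23 = 3.884e+04 K

3.884e+04


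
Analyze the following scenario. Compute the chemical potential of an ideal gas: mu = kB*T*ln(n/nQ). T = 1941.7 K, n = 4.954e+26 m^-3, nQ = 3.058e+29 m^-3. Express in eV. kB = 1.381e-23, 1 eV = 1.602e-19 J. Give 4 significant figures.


Step 1: n/nQ = 4.954e+26/3.058e+29 = 0.00162
Step 2: ln(n/nQ) = -6.425
Step 3: mu = kB*T*ln(n/nQ) = 2.681e-20*-6.425 = -1.723e-19 J
Step 4: Convert to eV: -1.723e-19/1.602e-19 = -1.075 eV

-1.075


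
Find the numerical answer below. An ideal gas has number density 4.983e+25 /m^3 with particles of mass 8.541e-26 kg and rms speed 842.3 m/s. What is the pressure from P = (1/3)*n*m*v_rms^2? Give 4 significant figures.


Step 1: v_rms^2 = 842.3^2 = 7.095e+05
Step 2: n*m = 4.983e+25*8.541e-26 = 4.256
Step 3: P = (1/3)*4.256*7.095e+05 = 1.006e+06 Pa

1.006e+06


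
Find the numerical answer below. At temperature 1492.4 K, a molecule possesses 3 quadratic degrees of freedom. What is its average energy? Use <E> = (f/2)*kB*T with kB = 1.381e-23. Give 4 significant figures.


Step 1: f/2 = 3/2 = 1.5
Step 2: kB*T = 1.381e-23 * 1492.4 = 2.061e-20
Step 3: <E> = 1.5 * 2.061e-20 = 3.092e-20 J

3.092e-20


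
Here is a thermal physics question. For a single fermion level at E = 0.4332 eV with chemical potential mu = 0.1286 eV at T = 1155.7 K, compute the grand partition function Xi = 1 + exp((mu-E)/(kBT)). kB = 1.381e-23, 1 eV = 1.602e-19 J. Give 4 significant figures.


Step 1: (mu - E) = 0.1286 - 0.4332 = -0.3046 eV
Step 2: x = (mu-E)*eV/(kB*T) = -0.3046*1.602e-19/(1.381e-23*1155.7) = -3.057
Step 3: exp(x) = 0.04701
Step 4: Xi = 1 + 0.04701 = 1.047

1.047


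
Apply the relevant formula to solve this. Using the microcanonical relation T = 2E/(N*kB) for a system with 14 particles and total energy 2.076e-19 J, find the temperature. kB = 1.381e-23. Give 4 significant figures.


Step 1: Numerator = 2*E = 2*2.076e-19 = 4.152e-19 J
Step 2: Denominator = N*kB = 14*1.381e-23 = 1.933e-22
Step 3: T = 4.152e-19 / 1.933e-22 = 2148 K

2148


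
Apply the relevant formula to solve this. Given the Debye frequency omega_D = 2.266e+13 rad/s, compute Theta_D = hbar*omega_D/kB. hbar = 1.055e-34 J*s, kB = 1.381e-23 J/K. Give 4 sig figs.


Step 1: hbar*omega_D = 1.055e-34 * 2.266e+13 = 2.391e-21 J
Step 2: Theta_D = 2.391e-21 / 1.381e-23
Step 3: Theta_D = 173.1 K

173.1


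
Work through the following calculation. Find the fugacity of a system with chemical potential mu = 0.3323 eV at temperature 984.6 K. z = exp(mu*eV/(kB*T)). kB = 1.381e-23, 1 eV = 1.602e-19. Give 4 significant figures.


Step 1: Convert mu to Joules: 0.3323*1.602e-19 = 5.323e-20 J
Step 2: kB*T = 1.381e-23*984.6 = 1.36e-20 J
Step 3: mu/(kB*T) = 3.915
Step 4: z = exp(3.915) = 50.15

50.15


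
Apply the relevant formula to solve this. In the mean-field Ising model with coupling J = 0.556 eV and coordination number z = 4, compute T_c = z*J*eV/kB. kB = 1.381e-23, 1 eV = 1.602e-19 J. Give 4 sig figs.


Step 1: z*J = 4*0.556 = 2.224 eV
Step 2: Convert to Joules: 2.224*1.602e-19 = 3.563e-19 J
Step 3: T_c = 3.563e-19 / 1.381e-23 = 2.58e+04 K

2.58e+04


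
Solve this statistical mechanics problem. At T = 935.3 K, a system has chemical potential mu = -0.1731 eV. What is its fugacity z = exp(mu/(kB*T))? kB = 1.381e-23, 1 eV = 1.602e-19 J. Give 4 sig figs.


Step 1: Convert mu to Joules: -0.1731*1.602e-19 = -2.773e-20 J
Step 2: kB*T = 1.381e-23*935.3 = 1.292e-20 J
Step 3: mu/(kB*T) = -2.147
Step 4: z = exp(-2.147) = 0.1168

0.1168


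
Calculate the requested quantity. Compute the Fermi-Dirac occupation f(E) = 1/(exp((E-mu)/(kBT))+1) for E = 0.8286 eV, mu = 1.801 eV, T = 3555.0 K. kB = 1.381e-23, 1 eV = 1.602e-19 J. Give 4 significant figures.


Step 1: (E - mu) = 0.8286 - 1.801 = -0.9724 eV
Step 2: Convert: (E-mu)*eV = -1.558e-19 J
Step 3: x = (E-mu)*eV/(kB*T) = -3.173
Step 4: f = 1/(exp(-3.173)+1) = 0.9598

0.9598


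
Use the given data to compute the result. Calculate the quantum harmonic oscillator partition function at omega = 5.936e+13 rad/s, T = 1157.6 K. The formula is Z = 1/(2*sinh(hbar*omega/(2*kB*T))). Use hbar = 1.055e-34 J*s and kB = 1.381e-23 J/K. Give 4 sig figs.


Step 1: Compute x = hbar*omega/(kB*T) = 1.055e-34*5.936e+13/(1.381e-23*1157.6) = 0.3917
Step 2: x/2 = 0.1959
Step 3: sinh(x/2) = 0.1971
Step 4: Z = 1/(2*0.1971) = 2.536

2.536


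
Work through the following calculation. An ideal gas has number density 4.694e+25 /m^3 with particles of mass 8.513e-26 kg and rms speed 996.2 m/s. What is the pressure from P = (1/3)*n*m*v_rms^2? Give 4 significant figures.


Step 1: v_rms^2 = 996.2^2 = 9.924e+05
Step 2: n*m = 4.694e+25*8.513e-26 = 3.996
Step 3: P = (1/3)*3.996*9.924e+05 = 1.322e+06 Pa

1.322e+06


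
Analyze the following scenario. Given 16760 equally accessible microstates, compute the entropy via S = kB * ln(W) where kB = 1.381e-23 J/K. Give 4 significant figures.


Step 1: ln(W) = ln(16760) = 9.727
Step 2: S = kB * ln(W) = 1.381e-23 * 9.727
Step 3: S = 1.343e-22 J/K

1.343e-22


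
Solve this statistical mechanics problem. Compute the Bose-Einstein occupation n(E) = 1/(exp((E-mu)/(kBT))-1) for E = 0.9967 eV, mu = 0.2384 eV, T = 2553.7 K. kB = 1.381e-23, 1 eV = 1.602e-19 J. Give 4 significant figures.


Step 1: (E - mu) = 0.7583 eV
Step 2: x = (E-mu)*eV/(kB*T) = 0.7583*1.602e-19/(1.381e-23*2553.7) = 3.445
Step 3: exp(x) = 31.33
Step 4: n = 1/(exp(x)-1) = 0.03297

0.03297


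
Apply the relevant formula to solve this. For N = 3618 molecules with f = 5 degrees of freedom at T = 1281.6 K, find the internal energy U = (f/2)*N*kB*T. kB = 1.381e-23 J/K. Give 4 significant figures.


Step 1: f/2 = 5/2 = 2.5
Step 2: N*kB*T = 3618*1.381e-23*1281.6 = 6.403e-17
Step 3: U = 2.5 * 6.403e-17 = 1.601e-16 J

1.601e-16


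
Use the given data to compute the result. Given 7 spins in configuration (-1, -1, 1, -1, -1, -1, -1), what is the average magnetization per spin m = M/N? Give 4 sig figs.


Step 1: Count up spins (+1): 1, down spins (-1): 6
Step 2: Total magnetization M = 1 - 6 = -5
Step 3: m = M/N = -5/7 = -0.7143

-0.7143


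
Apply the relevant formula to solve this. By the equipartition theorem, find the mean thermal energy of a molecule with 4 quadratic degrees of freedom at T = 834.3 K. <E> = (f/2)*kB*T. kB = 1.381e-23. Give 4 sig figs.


Step 1: f/2 = 4/2 = 2
Step 2: kB*T = 1.381e-23 * 834.3 = 1.152e-20
Step 3: <E> = 2 * 1.152e-20 = 2.304e-20 J

2.304e-20


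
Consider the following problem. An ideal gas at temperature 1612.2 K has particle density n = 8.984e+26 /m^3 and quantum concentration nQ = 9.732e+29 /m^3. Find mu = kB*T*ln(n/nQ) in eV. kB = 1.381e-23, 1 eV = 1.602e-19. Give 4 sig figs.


Step 1: n/nQ = 8.984e+26/9.732e+29 = 0.0009231
Step 2: ln(n/nQ) = -6.988
Step 3: mu = kB*T*ln(n/nQ) = 2.226e-20*-6.988 = -1.556e-19 J
Step 4: Convert to eV: -1.556e-19/1.602e-19 = -0.9711 eV

-0.9711


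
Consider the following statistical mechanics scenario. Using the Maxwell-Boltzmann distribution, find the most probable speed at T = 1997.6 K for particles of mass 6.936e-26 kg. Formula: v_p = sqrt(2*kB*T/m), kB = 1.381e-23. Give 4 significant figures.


Step 1: Numerator = 2*kB*T = 2*1.381e-23*1997.6 = 5.517e-20
Step 2: Ratio = 5.517e-20 / 6.936e-26 = 7.955e+05
Step 3: v_p = sqrt(7.955e+05) = 891.9 m/s

891.9


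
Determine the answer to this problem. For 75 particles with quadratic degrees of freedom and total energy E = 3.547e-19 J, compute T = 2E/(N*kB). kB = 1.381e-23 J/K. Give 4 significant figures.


Step 1: Numerator = 2*E = 2*3.547e-19 = 7.094e-19 J
Step 2: Denominator = N*kB = 75*1.381e-23 = 1.036e-21
Step 3: T = 7.094e-19 / 1.036e-21 = 684.9 K

684.9


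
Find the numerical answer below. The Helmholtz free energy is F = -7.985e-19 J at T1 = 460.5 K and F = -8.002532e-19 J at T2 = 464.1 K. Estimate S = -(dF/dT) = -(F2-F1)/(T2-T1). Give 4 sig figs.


Step 1: dF = F2 - F1 = -8.002532e-19 - (-7.985e-19) = -1.7532e-21 J
Step 2: dT = T2 - T1 = 464.1 - 460.5 = 3.6 K
Step 3: S = -dF/dT = -(-1.7532e-21)/3.6 = 4.87e-22 J/K

4.87e-22


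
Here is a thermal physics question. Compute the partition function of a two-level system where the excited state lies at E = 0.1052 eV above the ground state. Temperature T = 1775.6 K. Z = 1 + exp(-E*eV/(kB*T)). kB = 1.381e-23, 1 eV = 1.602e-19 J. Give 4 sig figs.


Step 1: Compute beta*E = E*eV/(kB*T) = 0.1052*1.602e-19/(1.381e-23*1775.6) = 0.6873
Step 2: exp(-beta*E) = exp(-0.6873) = 0.5029
Step 3: Z = 1 + 0.5029 = 1.503

1.503


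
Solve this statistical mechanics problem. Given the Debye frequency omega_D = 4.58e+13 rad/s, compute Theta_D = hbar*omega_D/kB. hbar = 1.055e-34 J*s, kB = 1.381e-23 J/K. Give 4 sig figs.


Step 1: hbar*omega_D = 1.055e-34 * 4.58e+13 = 4.832e-21 J
Step 2: Theta_D = 4.832e-21 / 1.381e-23
Step 3: Theta_D = 349.9 K

349.9


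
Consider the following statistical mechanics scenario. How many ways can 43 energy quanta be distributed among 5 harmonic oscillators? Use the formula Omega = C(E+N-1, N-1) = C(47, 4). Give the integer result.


Step 1: Use binomial coefficient C(47, 4)
Step 2: Numerator = 47! / 43!
Step 3: Denominator = 4!
Step 4: Omega = 178365

178365


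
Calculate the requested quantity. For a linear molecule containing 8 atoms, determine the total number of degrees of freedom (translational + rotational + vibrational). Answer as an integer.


Step 1: Translational DOF = 3
Step 2: Rotational DOF (linear) = 2
Step 3: Vibrational DOF = 3*8 - 5 = 19
Step 4: Total = 3 + 2 + 19 = 24

24


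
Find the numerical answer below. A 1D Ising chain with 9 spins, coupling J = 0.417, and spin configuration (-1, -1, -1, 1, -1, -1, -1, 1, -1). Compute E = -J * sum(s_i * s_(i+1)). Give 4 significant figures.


Step 1: Nearest-neighbor products: 1, 1, -1, -1, 1, 1, -1, -1
Step 2: Sum of products = 0
Step 3: E = -0.417 * 0 = 0

0


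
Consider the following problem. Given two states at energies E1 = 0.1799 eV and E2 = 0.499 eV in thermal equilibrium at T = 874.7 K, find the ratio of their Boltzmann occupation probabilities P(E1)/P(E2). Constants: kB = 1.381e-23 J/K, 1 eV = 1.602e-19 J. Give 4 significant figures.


Step 1: Compute energy difference dE = E1 - E2 = 0.1799 - 0.499 = -0.3191 eV
Step 2: Convert to Joules: dE_J = -0.3191 * 1.602e-19 = -5.112e-20 J
Step 3: Compute exponent = -dE_J / (kB * T) = -(-5.112e-20) / (1.381e-23 * 874.7) = 4.232
Step 4: P(E1)/P(E2) = exp(4.232) = 68.85

68.85
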